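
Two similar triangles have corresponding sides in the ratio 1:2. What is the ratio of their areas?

Area scales with the square of linear dimensions. If every length is multiplied by 1/2, then the area is multiplied by (1/2)^2 = 1/4.
The area ratio is 1:4.

1:4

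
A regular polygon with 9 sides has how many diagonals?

The number of diagonals in an n-gon is n(n - 3)/2.
For n = 9: 9(9 - 3)/2 = 9 × 6 / 2 = 27.

27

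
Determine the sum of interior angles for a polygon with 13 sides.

The sum of interior angles of an n-sided polygon is (n - 2) * 180.
For n = 13: (13 - 2) * 180 = 11 * 180 = 1980 degrees.

1980 degrees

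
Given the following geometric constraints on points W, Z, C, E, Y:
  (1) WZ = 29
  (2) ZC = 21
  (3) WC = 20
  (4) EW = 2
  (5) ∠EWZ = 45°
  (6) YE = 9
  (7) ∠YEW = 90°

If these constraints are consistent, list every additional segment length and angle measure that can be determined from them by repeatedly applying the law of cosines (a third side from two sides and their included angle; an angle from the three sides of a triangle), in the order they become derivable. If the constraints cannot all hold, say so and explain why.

The constraints are consistent. Derivable facts, in order:
After 1 step:
- WY = √85
- ZE ≈ 27.62
- ∠CWZ = 46.4°
- ∠CZW = 43.6°
- ∠WCZ = 90°
After 2 steps:
- ∠EWY = 77.47°
- ∠EYW = 12.53°
- ∠EZW = 2.93°
- ∠WEZ = 132.07°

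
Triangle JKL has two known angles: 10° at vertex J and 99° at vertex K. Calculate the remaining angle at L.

Let angle L = x. Then 10 + 99 + x = 180.
x = 180 - 109 = 71 degrees.

71 degrees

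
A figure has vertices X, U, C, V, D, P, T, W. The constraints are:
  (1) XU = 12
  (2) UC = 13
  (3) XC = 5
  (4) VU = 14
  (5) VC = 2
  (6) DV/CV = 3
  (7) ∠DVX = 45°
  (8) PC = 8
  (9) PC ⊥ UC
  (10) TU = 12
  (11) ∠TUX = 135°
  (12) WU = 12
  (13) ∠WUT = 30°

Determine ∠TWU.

Step 1: By the law of cosines on triangle WUT: WT² = 12² + 12² − 2·12·12·cos(30°) = 38.58, so WT ≈ 6.21.
Step 2: By the inverse law of cosines on triangle TWU: cos(∠TWU) = (6.21² + 12² − 12²) / (2·6.21·12) = 38.58/149.08 = 0.2588, so ∠TWU = 75°.

Therefore, the measure of angle ∠TWU = 75°.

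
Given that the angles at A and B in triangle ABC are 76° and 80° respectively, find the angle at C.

Let angle C = x. Then 76 + 80 + x = 180.
x = 180 - 156 = 24 degrees.

24 degrees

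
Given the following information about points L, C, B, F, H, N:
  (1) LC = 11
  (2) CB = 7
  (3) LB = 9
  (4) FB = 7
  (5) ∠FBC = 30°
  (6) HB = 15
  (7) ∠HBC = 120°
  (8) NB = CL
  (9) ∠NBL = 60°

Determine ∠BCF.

Step 1: By the law of cosines on triangle CBF: CF² = 7² + 7² − 2·7·7·cos(30°) = 13.13, so CF ≈ 3.62.
Step 2: By the inverse law of cosines on triangle BCF: cos(∠BCF) = (7² + 3.62² − 7²) / (2·7·3.62) = 13.13/50.73 = 0.2588, so ∠BCF = 75°.

Therefore, the measure of angle ∠BCF = 75°.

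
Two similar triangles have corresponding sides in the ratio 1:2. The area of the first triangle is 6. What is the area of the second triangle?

The ratio of areas of similar triangles = (side ratio)^2.
Side ratio = 1:2, so area ratio = 1:4.
Area of the second triangle / Area of the first triangle = 4/1
Area of the second triangle = 6 * 4/1 = 24

24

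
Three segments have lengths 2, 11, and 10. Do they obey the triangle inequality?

Yes.
The triangle inequality requires that the sum of any two sides exceeds the third.
Here 2 + 10 = 12 > 11, so the condition is met.

Yes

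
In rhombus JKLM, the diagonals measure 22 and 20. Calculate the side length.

In a rhombus, the diagonals bisect each other perpendicularly, creating four congruent right triangles.
Each triangle has legs 11 (half of 22) and 10 (half of 20).
The hypotenuse of each right triangle is a side of the rhombus:
side = sqrt(11^2 + 10^2) = sqrt(221)

sqrt(221)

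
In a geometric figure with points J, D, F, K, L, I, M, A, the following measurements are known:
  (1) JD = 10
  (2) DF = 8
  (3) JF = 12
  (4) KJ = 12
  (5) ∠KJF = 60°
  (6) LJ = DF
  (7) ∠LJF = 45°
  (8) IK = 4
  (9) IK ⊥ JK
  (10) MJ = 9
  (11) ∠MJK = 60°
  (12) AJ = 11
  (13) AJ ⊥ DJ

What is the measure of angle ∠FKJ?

Step 1: By the law of cosines on triangle KJF: KF² = 12² + 12² − 2·12·12·cos(60°) = 144, so KF = 12.
Step 2: By the inverse law of cosines on triangle FKJ: cos(∠FKJ) = (12² + 12² − 12²) / (2·12·12) = 144/288 = 0.5, so ∠FKJ = 60°.

Therefore, the measure of angle ∠FKJ = 60°.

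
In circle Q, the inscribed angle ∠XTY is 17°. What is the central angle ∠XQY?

The inscribed angle theorem states that a central angle is always twice any inscribed angle that subtends the same arc.
Since the inscribed angle is 17°, the central angle = 2 × 17° = 34°.

34°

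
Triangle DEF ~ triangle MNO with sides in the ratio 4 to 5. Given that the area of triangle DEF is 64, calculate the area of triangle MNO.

For similar figures, the area ratio equals the square of the side ratio.
Side ratio (DEF to MNO) = 4:5, so area ratio = 4^2:5^2 = 16:25.
If the area of DEF is 64, then the area of MNO = 64 * (25/16) = 100.

100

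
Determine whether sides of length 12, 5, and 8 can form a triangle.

Check all three triangle inequalities:
12 + 5 = 17 > 8 ✓
12 + 8 = 20 > 5 ✓
5 + 8 = 13 > 12 ✓
All conditions hold, so these sides form a valid triangle.

Yes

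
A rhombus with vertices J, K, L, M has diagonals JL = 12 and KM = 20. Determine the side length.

In a rhombus, the diagonals bisect each other perpendicularly, creating four congruent right triangles.
Each triangle has legs 6 (half of 12) and 10 (half of 20).
The hypotenuse of each right triangle is a side of the rhombus:
side = sqrt(6^2 + 10^2) = sqrt(136) = 2*sqrt(34)

2*sqrt(34)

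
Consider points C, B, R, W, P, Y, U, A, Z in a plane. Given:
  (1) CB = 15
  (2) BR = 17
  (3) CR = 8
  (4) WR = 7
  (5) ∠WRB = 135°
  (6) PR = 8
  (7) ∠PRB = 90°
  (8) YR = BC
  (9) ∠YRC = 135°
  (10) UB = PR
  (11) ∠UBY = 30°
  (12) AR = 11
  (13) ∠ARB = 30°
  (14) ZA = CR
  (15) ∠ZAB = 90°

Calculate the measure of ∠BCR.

Step 1: By the inverse law of cosines on triangle BCR: cos(∠BCR) = (15² + 8² − 17²) / (2·15·8) = 0/240 = 0, so ∠BCR = 90°.

Therefore, the measure of angle ∠BCR = 90°.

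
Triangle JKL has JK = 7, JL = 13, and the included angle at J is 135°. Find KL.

Law of cosines: KL^2 = 7^2 + 13^2 - 2(7)(13)cos(135°) = 91*sqrt(2) + 218, so KL = sqrt(91*sqrt(2) + 218).

sqrt(91*sqrt(2) + 218)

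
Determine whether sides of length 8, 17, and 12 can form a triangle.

Yes.
The triangle inequality requires that the sum of any two sides exceeds the third.
Here 8 + 12 = 20 > 17, so the condition is met.

Yes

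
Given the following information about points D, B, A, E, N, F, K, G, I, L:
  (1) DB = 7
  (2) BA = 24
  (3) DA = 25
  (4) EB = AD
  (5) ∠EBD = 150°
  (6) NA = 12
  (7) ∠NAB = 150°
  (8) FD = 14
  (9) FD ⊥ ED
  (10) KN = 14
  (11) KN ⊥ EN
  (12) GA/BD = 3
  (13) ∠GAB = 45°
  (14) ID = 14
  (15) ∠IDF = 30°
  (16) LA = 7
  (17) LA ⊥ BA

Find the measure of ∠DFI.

Step 1: By the law of cosines on triangle FDI: FI² = 14² + 14² − 2·14·14·cos(30°) = 52.52, so FI ≈ 7.25.
Step 2: By the inverse law of cosines on triangle DFI: cos(∠DFI) = (14² + 7.25² − 14²) / (2·14·7.25) = 52.52/202.91 = 0.2588, so ∠DFI = 75°.

Therefore, the measure of angle ∠DFI = 75°.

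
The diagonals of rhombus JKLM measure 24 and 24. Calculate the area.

Area of a rhombus = (d1 * d2) / 2
Area = (24 * 24) / 2
Area = 576 / 2
Area = 288

288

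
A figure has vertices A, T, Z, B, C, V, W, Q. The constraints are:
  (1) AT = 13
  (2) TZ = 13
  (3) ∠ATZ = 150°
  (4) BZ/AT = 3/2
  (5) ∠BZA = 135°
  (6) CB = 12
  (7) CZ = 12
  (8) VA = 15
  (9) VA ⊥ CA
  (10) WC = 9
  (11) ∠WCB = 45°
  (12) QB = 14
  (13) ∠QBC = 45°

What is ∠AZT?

Step 1: By the law of cosines on triangle ZTA: ZA² = 13² + 13² − 2·13·13·cos(150°) = 630.72, so ZA ≈ 25.11.
Step 2: By the inverse law of cosines on triangle AZT: cos(∠AZT) = (25.11² + 13² − 13²) / (2·25.11·13) = 630.72/652.97 = 0.9659, so ∠AZT = 15°.

Therefore, the measure of angle ∠AZT = 15°.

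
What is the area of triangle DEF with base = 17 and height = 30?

A triangle's area is half the area of a rectangle with the same base and height.
Area = (1/2) * 17 * 30 = 255.

255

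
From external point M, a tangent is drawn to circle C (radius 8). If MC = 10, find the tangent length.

tangent = √(d² - r²) = √(10² - 8²) = √(100 - 64) = √36 = 6

6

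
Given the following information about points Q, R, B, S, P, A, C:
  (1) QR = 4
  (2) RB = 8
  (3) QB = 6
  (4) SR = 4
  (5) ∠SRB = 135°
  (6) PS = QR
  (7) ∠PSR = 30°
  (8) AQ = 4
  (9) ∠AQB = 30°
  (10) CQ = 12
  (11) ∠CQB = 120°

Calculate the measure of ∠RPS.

From the given relations: PS = QR = 4.
Step 1: By the law of cosines on triangle PSR: PR² = 4² + 4² − 2·4·4·cos(30°) = 4.29, so PR ≈ 2.07.
Step 2: By the inverse law of cosines on triangle RPS: cos(∠RPS) = (2.07² + 4² − 4²) / (2·2.07·4) = 4.29/16.56 = 0.2588, so ∠RPS = 75°.

Therefore, the measure of angle ∠RPS = 75°.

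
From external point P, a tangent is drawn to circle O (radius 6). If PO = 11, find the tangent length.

tangent = √(d² - r²) = √(11² - 6²) = √(121 - 36) = √85 = sqrt(85)

sqrt(85)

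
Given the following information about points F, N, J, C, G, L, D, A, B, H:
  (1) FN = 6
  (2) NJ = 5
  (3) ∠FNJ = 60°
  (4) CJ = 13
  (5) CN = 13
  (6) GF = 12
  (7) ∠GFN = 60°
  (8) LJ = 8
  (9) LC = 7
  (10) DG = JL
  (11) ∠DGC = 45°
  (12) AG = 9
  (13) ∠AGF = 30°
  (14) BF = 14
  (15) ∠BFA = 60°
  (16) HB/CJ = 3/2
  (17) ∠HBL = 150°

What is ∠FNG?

Step 1: By the law of cosines on triangle NFG: NG² = 6² + 12² − 2·6·12·cos(60°) = 108, so NG = 6·√3.
Step 2: By the inverse law of cosines on triangle FNG: cos(∠FNG) = (6² + (6·√3)² − 12²) / (2·6·6·√3) = 0/124.71 = 0, so ∠FNG = 90°.

Therefore, the measure of angle ∠FNG = 90°.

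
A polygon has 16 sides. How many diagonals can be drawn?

Total line segments between 16 vertices = C(16,2) = 120.
Subtract the 16 sides: 120 - 16 = 104 diagonals.

104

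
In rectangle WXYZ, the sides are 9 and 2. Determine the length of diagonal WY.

Using the Pythagorean theorem:
d² = 9² + 2² = 81 + 4 = 85
d = sqrt(85)

sqrt(85)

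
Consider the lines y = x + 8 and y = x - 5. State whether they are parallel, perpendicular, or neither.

Slope of line 1: m1 = 1
Slope of line 2: m2 = 1
m1 = m2, so the lines are parallel.

Parallel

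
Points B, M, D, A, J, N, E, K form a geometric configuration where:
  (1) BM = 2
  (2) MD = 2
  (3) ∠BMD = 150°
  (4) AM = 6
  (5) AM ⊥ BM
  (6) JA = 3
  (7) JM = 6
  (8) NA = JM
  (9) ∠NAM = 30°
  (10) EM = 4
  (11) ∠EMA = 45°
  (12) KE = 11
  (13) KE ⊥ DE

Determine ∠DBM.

Step 1: By the law of cosines on triangle BMD: BD² = 2² + 2² − 2·2·2·cos(150°) = 14.93, so BD ≈ 3.86.
Step 2: By the inverse law of cosines on triangle DBM: cos(∠DBM) = (3.86² + 2² − 2²) / (2·3.86·2) = 14.93/15.45 = 0.9659, so ∠DBM = 15°.

Therefore, the measure of angle ∠DBM = 15°.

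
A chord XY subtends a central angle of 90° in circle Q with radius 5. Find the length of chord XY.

Chord length = 2r sin(θ/2)
= 2 × 5 × sin(90°/2)
= 2 × 5 × sin(45°)
= 5*sqrt(2)

5*sqrt(2)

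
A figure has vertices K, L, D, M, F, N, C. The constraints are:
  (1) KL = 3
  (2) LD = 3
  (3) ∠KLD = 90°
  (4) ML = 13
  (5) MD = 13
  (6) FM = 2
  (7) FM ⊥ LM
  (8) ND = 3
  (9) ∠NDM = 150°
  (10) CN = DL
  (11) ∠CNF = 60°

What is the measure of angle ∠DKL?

Step 1: By the law of cosines on triangle KLD: KD² = 3² + 3² − 2·3·3·cos(90°) = 18, so KD = 3·√2.
Step 2: By the inverse law of cosines on triangle DKL: cos(∠DKL) = ((3·√2)² + 3² − 3²) / (2·3·√2·3) = 18/25.46 = 0.7071, so ∠DKL = 45°.

Therefore, the measure of angle ∠DKL = 45°.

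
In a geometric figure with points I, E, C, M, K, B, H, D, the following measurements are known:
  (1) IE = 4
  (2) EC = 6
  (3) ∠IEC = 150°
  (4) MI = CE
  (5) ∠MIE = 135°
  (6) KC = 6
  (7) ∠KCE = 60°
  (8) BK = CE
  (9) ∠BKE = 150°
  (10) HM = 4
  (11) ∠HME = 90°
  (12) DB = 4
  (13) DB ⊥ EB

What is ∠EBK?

From the given relations: BK = CE = 6.
Step 1: By the law of cosines on triangle ECK: EK² = 6² + 6² − 2·6·6·cos(60°) = 36, so EK = 6.
Step 2: By the law of cosines on triangle BKE: BE² = 6² + 6² − 2·6·6·cos(150°) = 134.35, so BE ≈ 11.59.
Step 3: By the inverse law of cosines on triangle EBK: cos(∠EBK) = (11.59² + 6² − 6²) / (2·11.59·6) = 134.35/139.09 = 0.9659, so ∠EBK = 15°.

Therefore, the measure of angle ∠EBK = 15°.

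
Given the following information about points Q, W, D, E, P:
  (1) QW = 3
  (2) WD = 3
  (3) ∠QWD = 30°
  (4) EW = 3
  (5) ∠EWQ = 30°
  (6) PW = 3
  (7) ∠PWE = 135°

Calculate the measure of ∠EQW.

Step 1: By the law of cosines on triangle QWE: QE² = 3² + 3² − 2·3·3·cos(30°) = 2.41, so QE ≈ 1.55.
Step 2: By the inverse law of cosines on triangle EQW: cos(∠EQW) = (1.55² + 3² − 3²) / (2·1.55·3) = 2.41/9.32 = 0.2588, so ∠EQW = 75°.

Therefore, the measure of angle ∠EQW = 75°.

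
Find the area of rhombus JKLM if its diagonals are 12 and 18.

The diagonals of a rhombus divide it into four right triangles.
Each triangle has legs 12/ 2 = 6 and 18/2 = 9, so each has area (1/2)*6*9 = 27.
Four such triangles give total area = (d1 * d2) / 2 = 108.

108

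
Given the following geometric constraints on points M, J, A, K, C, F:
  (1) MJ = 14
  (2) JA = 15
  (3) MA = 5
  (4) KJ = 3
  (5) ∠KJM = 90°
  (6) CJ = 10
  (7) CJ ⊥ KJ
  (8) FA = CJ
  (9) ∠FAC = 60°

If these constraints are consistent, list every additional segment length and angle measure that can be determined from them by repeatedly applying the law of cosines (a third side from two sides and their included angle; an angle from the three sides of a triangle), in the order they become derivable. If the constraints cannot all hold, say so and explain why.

The constraints are consistent. Derivable facts, in order:
After 1 step:
- KC = √109
- MK ≈ 14.32
- ∠AJM = 19.46°
- ∠AMJ = 91.64°
- ∠JAM = 68.9°
After 2 steps:
- ∠CKJ = 73.3°
- ∠JCK = 16.7°
- ∠JKM = 77.91°
- ∠JMK = 12.09°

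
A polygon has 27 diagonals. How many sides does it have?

Using d = n(n - 3)/2, we solve 27 = n(n - 3)/2.
So n(n - 3) = 54.
Testing n = 9: 9 * 6 = 54 = 54. Correct.
The polygon has 9 sides.

9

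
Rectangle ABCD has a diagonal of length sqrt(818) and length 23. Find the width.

The diagonal of a rectangle forms a right triangle with the two sides.
Rearranging the Pythagorean theorem: missing side = sqrt(d^2 - known^2).
= sqrt(818 - 529) = sqrt(289) = 17.

17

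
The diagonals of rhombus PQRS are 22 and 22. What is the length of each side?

The diagonals of a rhombus bisect each other at right angles.
Half-diagonals: 22/2 = 11 and 22/2 = 11
side = sqrt(11^2 + 11^2)
side = sqrt(121 + 121)
side = sqrt(242) = 11*sqrt(2)

11*sqrt(2)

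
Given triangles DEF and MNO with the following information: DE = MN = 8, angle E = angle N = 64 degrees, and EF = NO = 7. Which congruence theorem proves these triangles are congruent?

The given information provides:
DE = MN = 8, angle E = angle N = 64 degrees, and EF = NO = 7
This matches the SAS congruence theorem.
Two pairs of corresponding sides and the included angle are equal (Side-Angle-Side).

SAS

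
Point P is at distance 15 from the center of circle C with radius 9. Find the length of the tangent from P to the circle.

Let T be the point of tangency. Then CT ⊥ PT (radius ⊥ tangent).
In right triangle CTP: CP² = CT² + PT²
15² = 9² + PT²
PT² = 144, PT = 12

12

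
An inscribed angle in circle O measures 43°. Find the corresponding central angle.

By the inscribed angle theorem, the central angle is twice the inscribed angle.
Central angle = 2 × 43° = 86°

86°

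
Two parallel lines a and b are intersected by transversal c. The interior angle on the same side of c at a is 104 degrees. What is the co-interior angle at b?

Co-interior (same-side interior) angles are between the parallel lines on the same side of the transversal.
Unlike corresponding or alternate interior angles, they are supplementary rather than equal.
So the angle = 180 - 104 = 76 degrees.

76 degrees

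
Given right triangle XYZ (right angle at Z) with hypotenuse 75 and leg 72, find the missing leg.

By the Pythagorean theorem: YZ^2 = XY^2 - XZ^2
YZ^2 = 75^2 - 72^2 = 5625 - 5184 = 441
YZ = sqrt(441) = 21

21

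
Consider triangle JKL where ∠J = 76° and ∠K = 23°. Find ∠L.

The interior angles sum to 180°: angle L = 180 - 76 - 23 = 81°.
The triangle is acute (angles 76°, 23°, 81°).

81 degrees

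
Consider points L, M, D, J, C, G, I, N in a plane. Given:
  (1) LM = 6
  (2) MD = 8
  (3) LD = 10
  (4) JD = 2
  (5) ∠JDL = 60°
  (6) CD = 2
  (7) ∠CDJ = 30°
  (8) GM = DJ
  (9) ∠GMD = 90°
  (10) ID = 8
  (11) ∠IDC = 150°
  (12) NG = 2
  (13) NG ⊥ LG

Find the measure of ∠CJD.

Step 1: By the law of cosines on triangle JDC: JC² = 2² + 2² − 2·2·2·cos(30°) = 1.07, so JC ≈ 1.04.
Step 2: By the inverse law of cosines on triangle CJD: cos(∠CJD) = (1.04² + 2² − 2²) / (2·1.04·2) = 1.07/4.14 = 0.2588, so ∠CJD = 75°.

Therefore, the measure of angle ∠CJD = 75°.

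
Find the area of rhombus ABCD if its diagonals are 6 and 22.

Area of a rhombus = (d1 * d2) / 2
Area = (6 * 22) / 2
Area = 132 / 2
Area = 66

66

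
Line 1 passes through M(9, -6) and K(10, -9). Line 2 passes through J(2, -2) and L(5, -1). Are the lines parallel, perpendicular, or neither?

Slope of line 1: m1 = (-9 - -6)/(10 - 9) = -3/1 = -3
Slope of line 2: m2 = (-1 - -2)/(5 - 2) = 1/3 = 1/3
m1 * m2 = -1, so perpendicular.

Perpendicular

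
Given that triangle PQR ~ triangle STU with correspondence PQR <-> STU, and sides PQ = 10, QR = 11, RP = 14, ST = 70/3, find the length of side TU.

Since the triangles are similar, the ratio of corresponding sides is constant.
Scale factor k = ST / PQ = 70/3 / 10 = 7/3
TU = k * QR = 7/3 * 11 = 77/3

77/3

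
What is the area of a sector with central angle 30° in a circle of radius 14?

Sector area = π(14²)(1/12) = 49*pi/3

49*pi/3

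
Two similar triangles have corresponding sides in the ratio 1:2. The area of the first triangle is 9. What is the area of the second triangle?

For similar figures, the area ratio equals the square of the side ratio.
Side ratio (the first triangle to the second triangle) = 1:2, so area ratio = 1^2:2^2 = 1:4.
If the area of the first triangle is 9, then the area of the second triangle = 9 * (4/1) = 36.

36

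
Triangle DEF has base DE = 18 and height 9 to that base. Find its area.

A triangle's area is half the area of a rectangle with the same base and height.
Area = (1/2) * 18 * 9 = 81.

81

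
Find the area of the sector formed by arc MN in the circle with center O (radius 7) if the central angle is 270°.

Sector area = πr² × θ/360
= π × 7² × 3/4
= π × 49 × 3/4
= 147*pi/4

147*pi/4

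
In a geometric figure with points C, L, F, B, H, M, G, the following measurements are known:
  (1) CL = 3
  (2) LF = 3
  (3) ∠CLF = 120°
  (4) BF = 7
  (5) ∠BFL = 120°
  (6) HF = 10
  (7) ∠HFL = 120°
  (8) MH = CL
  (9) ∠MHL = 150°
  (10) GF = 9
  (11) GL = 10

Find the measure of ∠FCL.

Step 1: By the law of cosines on triangle CLF: CF² = 3² + 3² − 2·3·3·cos(120°) = 27, so CF = 3·√3.
Step 2: By the inverse law of cosines on triangle FCL: cos(∠FCL) = ((3·√3)² + 3² − 3²) / (2·3·√3·3) = 27/31.18 = 0.866, so ∠FCL = 30°.

Therefore, the measure of angle ∠FCL = 30°.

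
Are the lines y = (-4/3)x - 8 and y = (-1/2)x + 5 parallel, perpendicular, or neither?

Slope of line 1: m1 = -4/3
Slope of line 2: m2 = -1/2
For parallel lines we need equal slopes: -4/3 != -1/2.
For perpendicular lines we need m1*m2 = -1: (-4/3)(-1/2) = 2/3 != -1.
Since neither condition holds, the lines are neither parallel nor perpendicular.

Neither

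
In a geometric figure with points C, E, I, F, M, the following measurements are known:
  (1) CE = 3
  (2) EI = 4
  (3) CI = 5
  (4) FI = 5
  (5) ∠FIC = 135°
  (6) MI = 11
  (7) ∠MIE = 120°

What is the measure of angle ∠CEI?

Step 1: By the inverse law of cosines on triangle CEI: cos(∠CEI) = (3² + 4² − 5²) / (2·3·4) = 0/24 = 0, so ∠CEI = 90°.

Therefore, the measure of angle ∠CEI = 90°.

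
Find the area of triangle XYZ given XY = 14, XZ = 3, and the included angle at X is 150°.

Area = (1/2) * XY * XZ * sin(X)
Area = (1/2) * 14 * 3 * sin(150°)
Area = (1/2) * 14 * 3 * 1/2
Area = 21/2

21/2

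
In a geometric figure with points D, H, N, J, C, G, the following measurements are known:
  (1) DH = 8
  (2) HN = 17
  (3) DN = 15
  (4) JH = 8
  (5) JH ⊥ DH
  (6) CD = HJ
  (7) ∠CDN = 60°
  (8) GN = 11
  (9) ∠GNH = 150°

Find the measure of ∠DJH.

Step 1: By the law of cosines on triangle JHD: JD² = 8² + 8² − 2·8·8·cos(90°) = 128, so JD = 8·√2.
Step 2: By the inverse law of cosines on triangle DJH: cos(∠DJH) = ((8·√2)² + 8² − 8²) / (2·8·√2·8) = 128/181.02 = 0.7071, so ∠DJH = 45°.

Therefore, the measure of angle ∠DJH = 45°.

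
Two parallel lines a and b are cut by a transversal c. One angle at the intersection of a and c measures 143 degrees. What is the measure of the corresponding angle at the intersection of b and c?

Corresponding angles are equal: 143 degrees.

143 degrees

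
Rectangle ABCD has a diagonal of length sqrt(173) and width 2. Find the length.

b = sqrt(d^2 - a^2) = sqrt(173 - 4) = sqrt(169) = 13

13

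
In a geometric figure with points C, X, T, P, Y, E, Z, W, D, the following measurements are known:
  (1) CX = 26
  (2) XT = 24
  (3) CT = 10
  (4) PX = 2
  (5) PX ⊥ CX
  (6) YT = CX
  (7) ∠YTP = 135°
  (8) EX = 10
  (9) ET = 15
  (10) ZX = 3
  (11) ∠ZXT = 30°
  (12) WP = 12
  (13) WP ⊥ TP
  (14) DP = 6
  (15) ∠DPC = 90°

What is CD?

Step 1: By the law of cosines on triangle CXP: CP² = 26² + 2² − 2·26·2·cos(90°) = 680, so CP = 2·√170.
Step 2: By the law of cosines on triangle CPD: CD² = (2·√170)² + 6² − 2·2·√170·6·cos(90°) = 716, so CD = 2·√179.

Therefore, the length of CD = 2·√179.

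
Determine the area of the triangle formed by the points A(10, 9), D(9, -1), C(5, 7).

Shoelace: Area = (1/2)|10(-1-7) + 9(7-9) + 5(9--1)| = (1/2)(48) = 24

24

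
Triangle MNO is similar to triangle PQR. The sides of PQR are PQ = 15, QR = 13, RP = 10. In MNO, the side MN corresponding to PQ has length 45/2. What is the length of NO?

Similar triangles have proportional sides. Setting up the proportion:
MN / PQ = NO / QR
45/2 / 15 = NO / 13
NO = 13 * 45/2 / 15 = 39/2.

39/2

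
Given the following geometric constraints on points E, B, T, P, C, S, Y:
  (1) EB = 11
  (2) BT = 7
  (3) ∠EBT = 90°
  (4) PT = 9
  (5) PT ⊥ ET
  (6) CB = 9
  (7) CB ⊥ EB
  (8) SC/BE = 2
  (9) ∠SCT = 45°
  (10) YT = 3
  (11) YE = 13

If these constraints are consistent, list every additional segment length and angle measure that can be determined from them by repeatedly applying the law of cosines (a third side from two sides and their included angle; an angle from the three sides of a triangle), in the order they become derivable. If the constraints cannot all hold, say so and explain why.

The constraints are consistent. Derivable facts, in order:
After 1 step:
- EC ≈ 14.21
- ET = √170
After 2 steps:
- EP ≈ 15.84
- ∠BCE = 50.71°
- ∠BEC = 39.29°
- ∠BET = 32.47°
- ∠BTE = 57.53°
- ∠ETY = 82.66°
- ∠EYT = 84.11°
- ∠TEY = 13.23°
After 3 steps:
- ∠EPT = 55.38°
- ∠PET = 34.62°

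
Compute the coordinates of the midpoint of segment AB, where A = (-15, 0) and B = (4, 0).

The midpoint is the average of the coordinates:
x: (-15 + 4)/2 = -11/2
y: (0 + 0)/2 = 0
Midpoint = (-11/2, 0)

(-11/2, 0)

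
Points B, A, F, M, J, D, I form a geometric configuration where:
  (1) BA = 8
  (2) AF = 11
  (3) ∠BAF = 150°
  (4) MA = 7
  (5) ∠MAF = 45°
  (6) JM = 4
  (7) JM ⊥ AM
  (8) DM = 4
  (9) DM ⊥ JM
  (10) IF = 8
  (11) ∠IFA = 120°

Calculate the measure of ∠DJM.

Step 1: By the law of cosines on triangle JMD: JD² = 4² + 4² − 2·4·4·cos(90°) = 32, so JD = 4·√2.
Step 2: By the inverse law of cosines on triangle DJM: cos(∠DJM) = ((4·√2)² + 4² − 4²) / (2·4·√2·4) = 32/45.25 = 0.7071, so ∠DJM = 45°.

Therefore, the measure of angle ∠DJM = 45°.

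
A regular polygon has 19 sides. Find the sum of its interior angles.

The sum of interior angles of an n-sided polygon is (n - 2) * 180.
For n = 19: (19 - 2) * 180 = 17 * 180 = 3060 degrees.

3060 degrees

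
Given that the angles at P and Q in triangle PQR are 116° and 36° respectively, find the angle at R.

angle R = 180 - 116 - 36 = 28 degrees.

28 degrees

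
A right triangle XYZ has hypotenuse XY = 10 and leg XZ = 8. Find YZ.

By the Pythagorean theorem: YZ^2 = XY^2 - XZ^2
YZ^2 = 10^2 - 8^2 = 100 - 64 = 36
YZ = sqrt(36) = 6

6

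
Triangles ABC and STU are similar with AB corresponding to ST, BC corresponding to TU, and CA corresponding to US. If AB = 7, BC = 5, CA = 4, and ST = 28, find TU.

k = 28/7 = 4. TU = 4 * 5 = 20.

20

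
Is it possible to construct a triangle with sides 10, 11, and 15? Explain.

Check all three triangle inequalities:
10 + 11 = 21 > 15 ✓
10 + 15 = 25 > 11 ✓
11 + 15 = 26 > 10 ✓
All conditions hold, so these sides form a valid triangle.

Yes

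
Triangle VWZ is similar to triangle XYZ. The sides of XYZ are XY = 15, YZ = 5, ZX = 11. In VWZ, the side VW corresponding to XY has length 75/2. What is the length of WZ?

Similar triangles have proportional sides. Setting up the proportion:
VW / XY = WZ / YZ
75/2 / 15 = WZ / 5
WZ = 5 * 75/2 / 15 = 25/2.

25/2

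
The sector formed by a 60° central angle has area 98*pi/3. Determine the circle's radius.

Sector area A = πr² × θ/360, so r² = 360A / (πθ).
r² = 360 × 98*pi/3 / (π × 60)
r² = 196
r = 14

14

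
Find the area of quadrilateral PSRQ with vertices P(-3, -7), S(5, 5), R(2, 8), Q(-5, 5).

The Shoelace formula works by pairing each vertex with the next (cycling back to the first).
For each pair, compute x_i*y_(i+1) - x_(i+1)*y_i:
  (-3*5 - 5*-7) = 20
  (5*8 - 2*5) = 30
  (2*5 - -5*8) = 50
  (-5*-7 - -3*5) = 50
Taking half the absolute value of the total: Area = (1/2)(150) = 75.

75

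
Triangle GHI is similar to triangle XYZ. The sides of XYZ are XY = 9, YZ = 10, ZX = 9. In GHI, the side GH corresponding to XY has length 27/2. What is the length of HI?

k = 27/2/9 = 3/2. HI = 3/2 * 10 = 15.

15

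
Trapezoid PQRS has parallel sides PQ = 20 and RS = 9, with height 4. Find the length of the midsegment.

The midsegment of a trapezoid = (base1 + base2) / 2
midsegment = (20 + 9) / 2
midsegment = 29 / 2
midsegment = 29/2

29/2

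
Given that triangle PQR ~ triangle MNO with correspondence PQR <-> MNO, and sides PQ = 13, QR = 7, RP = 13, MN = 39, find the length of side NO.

Since the triangles are similar, the ratio of corresponding sides is constant.
Scale factor k = MN / PQ = 39 / 13 = 3
NO = k * QR = 3 * 7 = 21

21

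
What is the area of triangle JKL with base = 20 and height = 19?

Area = (1/2) * base * height
Area = (1/2) * 20 * 19
Area = 190

190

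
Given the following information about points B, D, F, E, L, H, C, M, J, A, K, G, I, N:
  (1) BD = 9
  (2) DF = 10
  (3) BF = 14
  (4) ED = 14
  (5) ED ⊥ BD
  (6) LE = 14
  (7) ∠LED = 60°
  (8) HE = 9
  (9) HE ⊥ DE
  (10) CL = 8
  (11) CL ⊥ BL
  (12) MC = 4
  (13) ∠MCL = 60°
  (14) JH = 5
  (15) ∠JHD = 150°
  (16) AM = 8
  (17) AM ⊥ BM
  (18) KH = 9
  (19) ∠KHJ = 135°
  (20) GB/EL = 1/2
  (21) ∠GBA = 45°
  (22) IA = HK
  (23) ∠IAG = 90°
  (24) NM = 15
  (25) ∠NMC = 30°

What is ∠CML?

Step 1: By the law of cosines on triangle MCL: ML² = 4² + 8² − 2·4·8·cos(60°) = 48, so ML = 4·√3.
Step 2: By the inverse law of cosines on triangle CML: cos(∠CML) = (4² + (4·√3)² − 8²) / (2·4·4·√3) = 0/55.43 = 0, so ∠CML = 90°.

Therefore, the measure of angle ∠CML = 90°.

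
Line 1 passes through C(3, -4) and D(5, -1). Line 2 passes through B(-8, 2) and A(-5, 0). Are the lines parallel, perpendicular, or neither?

Slope of line 1: m1 = (-1 - -4)/(5 - 3) = 3/2 = 3/2
Slope of line 2: m2 = (0 - 2)/(-5 - -8) = -2/3 = -2/3
Two lines are perpendicular when the product of their slopes is -1 (negative reciprocals).
m1 * m2 = (3/2) * (-2/3) = -1, confirming perpendicularity.

Perpendicular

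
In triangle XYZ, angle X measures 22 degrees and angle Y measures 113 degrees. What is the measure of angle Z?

The interior angles sum to 180°: angle Z = 180 - 22 - 113 = 45°.
The triangle is obtuse (angles 22°, 113°, 45°).

45 degrees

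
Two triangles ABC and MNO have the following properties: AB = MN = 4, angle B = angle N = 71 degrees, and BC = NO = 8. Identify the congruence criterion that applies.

The given information provides:
AB = MN = 4, angle B = angle N = 71 degrees, and BC = NO = 8
This matches the SAS congruence theorem.
Two pairs of corresponding sides and the included angle are equal (Side-Angle-Side).

SAS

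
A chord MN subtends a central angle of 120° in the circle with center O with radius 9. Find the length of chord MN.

Chord = 2(9) sin(60°) = 9*sqrt(3)

9*sqrt(3)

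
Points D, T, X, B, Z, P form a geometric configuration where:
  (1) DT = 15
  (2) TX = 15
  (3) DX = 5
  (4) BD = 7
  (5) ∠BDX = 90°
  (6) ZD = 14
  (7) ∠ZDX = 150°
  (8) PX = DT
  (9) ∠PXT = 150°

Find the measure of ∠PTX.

From the given relations: PX = DT = 15.
Step 1: By the law of cosines on triangle TXP: TP² = 15² + 15² − 2·15·15·cos(150°) = 839.71, so TP ≈ 28.98.
Step 2: By the inverse law of cosines on triangle PTX: cos(∠PTX) = (28.98² + 15² − 15²) / (2·28.98·15) = 839.71/869.33 = 0.9659, so ∠PTX = 15°.

Therefore, the measure of angle ∠PTX = 15°.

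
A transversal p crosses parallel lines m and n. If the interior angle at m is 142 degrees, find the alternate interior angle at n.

Alternate interior angles formed by parallel lines and a transversal are equal.
The given angle is 142 degrees.
The alternate interior angle = 142 degrees.

142 degrees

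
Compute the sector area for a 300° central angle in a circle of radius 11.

Sector area = πr² × θ/360
= π × 11² × 5/6
= π × 121 × 5/6
= 605*pi/6

605*pi/6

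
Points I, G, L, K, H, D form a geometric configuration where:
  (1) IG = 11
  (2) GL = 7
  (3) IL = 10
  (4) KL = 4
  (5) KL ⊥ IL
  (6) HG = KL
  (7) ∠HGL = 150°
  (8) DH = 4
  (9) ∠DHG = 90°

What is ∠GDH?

From the given relations: HG = KL = 4.
Step 1: By the law of cosines on triangle DHG: DG² = 4² + 4² − 2·4·4·cos(90°) = 32, so DG = 4·√2.
Step 2: By the inverse law of cosines on triangle GDH: cos(∠GDH) = ((4·√2)² + 4² − 4²) / (2·4·√2·4) = 32/45.25 = 0.7071, so ∠GDH = 45°.

Therefore, the measure of angle ∠GDH = 45°.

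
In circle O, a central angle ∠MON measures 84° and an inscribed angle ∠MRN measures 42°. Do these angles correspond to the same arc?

By the inscribed angle theorem, if both angles subtend the same arc, the inscribed angle must be half the central angle.
Half of 84° = 42°, which equals the given inscribed angle of 42°.
Therefore, yes, they correspond to the same arc.

Yes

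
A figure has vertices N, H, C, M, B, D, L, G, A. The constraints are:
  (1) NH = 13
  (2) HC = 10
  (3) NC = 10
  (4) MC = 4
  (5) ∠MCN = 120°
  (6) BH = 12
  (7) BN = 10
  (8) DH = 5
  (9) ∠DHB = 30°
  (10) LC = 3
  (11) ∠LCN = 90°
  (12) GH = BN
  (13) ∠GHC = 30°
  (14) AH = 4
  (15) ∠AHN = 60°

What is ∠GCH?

From the given relations: GH = BN = 10.
Step 1: By the law of cosines on triangle CHG: CG² = 10² + 10² − 2·10·10·cos(30°) = 26.79, so CG ≈ 5.18.
Step 2: By the inverse law of cosines on triangle GCH: cos(∠GCH) = (5.18² + 10² − 10²) / (2·5.18·10) = 26.79/103.53 = 0.2588, so ∠GCH = 75°.

Therefore, the measure of angle ∠GCH = 75°.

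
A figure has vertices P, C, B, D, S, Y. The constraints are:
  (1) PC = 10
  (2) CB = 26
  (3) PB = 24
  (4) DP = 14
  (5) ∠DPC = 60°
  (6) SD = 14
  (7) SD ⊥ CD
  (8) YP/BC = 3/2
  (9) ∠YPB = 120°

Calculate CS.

Step 1: By the law of cosines on triangle CPD: CD² = 10² + 14² − 2·10·14·cos(60°) = 156, so CD = 2·√39.
Step 2: By the law of cosines on triangle CDS: CS² = (2·√39)² + 14² − 2·2·√39·14·cos(90°) = 352, so CS = 4·√22.

Therefore, the length of CS = 4·√22.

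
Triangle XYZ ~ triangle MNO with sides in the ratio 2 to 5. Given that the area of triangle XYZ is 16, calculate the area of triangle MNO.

Area ratio = (2/5)^2 = 4/25. Area of MNO = 16 * 25/4 = 100.

100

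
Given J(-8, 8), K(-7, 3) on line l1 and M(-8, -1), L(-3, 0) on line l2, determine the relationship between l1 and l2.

Slope of line 1: m1 = (3 - 8)/(-7 - -8) = -5/1 = -5
Slope of line 2: m2 = (0 - -1)/(-3 - -8) = 1/5 = 1/5
m1 * m2 = -1, so perpendicular.

Perpendicular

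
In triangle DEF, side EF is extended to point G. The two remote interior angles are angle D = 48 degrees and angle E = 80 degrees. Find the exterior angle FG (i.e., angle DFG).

Exterior angle = 48 + 80 = 128 degrees (exterior angle theorem).

128 degrees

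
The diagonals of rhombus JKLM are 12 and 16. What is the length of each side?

Half-diagonals are 6 and 8. side = sqrt(6^2 + 8^2) = sqrt(100) = 10

10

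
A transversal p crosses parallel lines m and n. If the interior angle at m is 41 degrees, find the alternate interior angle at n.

Alternate interior angles are equal: 41 degrees.

41 degrees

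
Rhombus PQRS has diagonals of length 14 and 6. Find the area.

Area = (14 * 6) / 2 = 84 / 2 = 42

42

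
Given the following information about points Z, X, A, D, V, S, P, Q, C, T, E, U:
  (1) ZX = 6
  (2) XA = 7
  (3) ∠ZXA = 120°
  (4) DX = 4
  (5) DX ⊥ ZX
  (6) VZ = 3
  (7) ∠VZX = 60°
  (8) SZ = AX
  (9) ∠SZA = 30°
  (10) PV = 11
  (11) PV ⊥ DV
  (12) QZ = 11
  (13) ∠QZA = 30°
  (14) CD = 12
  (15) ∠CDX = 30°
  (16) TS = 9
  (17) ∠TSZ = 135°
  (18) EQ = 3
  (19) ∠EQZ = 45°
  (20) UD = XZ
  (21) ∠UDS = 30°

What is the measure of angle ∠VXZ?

Step 1: By the law of cosines on triangle XZV: XV² = 6² + 3² − 2·6·3·cos(60°) = 27, so XV = 3·√3.
Step 2: By the inverse law of cosines on triangle VXZ: cos(∠VXZ) = ((3·√3)² + 6² − 3²) / (2·3·√3·6) = 54/62.35 = 0.866, so ∠VXZ = 30°.

Therefore, the measure of angle ∠VXZ = 30°.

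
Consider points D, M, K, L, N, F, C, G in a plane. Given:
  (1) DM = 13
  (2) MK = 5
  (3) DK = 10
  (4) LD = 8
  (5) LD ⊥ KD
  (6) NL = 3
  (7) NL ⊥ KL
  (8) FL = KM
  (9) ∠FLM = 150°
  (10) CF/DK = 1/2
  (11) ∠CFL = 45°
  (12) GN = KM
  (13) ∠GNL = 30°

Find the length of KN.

Step 1: By the law of cosines on triangle LDK: LK² = 8² + 10² − 2·8·10·cos(90°) = 164, so LK = 2·√41.
Step 2: By the law of cosines on triangle KLN: KN² = (2·√41)² + 3² − 2·2·√41·3·cos(90°) = 173, so KN = √173.

Therefore, the length of KN = √173.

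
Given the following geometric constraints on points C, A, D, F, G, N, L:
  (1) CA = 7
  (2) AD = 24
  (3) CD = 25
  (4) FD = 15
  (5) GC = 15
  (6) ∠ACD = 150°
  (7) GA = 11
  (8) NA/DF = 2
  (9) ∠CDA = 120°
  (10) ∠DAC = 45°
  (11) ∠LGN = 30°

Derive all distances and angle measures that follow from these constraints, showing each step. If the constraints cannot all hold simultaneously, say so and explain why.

These constraints are not satisfiable: (6), (9) and (10) are the three interior angles of triangle ACD, which must sum to 180°, but 150° + 120° + 45° = 315°. No planar figure meets all of them, so nothing further can be derived.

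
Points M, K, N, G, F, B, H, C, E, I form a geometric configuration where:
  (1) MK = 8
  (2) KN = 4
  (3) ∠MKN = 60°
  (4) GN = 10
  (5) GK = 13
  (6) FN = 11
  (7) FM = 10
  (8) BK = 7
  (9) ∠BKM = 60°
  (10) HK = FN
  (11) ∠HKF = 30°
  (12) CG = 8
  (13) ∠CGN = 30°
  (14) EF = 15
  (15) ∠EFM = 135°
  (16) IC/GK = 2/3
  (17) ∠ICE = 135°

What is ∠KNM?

Step 1: By the law of cosines on triangle NKM: NM² = 4² + 8² − 2·4·8·cos(60°) = 48, so NM = 4·√3.
Step 2: By the inverse law of cosines on triangle KNM: cos(∠KNM) = (4² + (4·√3)² − 8²) / (2·4·4·√3) = 0/55.43 = 0, so ∠KNM = 90°.

Therefore, the measure of angle ∠KNM = 90°.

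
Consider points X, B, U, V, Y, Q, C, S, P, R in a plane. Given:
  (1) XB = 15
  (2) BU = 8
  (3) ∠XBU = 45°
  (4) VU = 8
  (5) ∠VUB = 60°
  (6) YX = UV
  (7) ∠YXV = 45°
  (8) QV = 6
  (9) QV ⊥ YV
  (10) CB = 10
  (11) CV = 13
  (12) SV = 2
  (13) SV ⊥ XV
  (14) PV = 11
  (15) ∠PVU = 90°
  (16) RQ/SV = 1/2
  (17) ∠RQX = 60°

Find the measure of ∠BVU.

Step 1: By the law of cosines on triangle VUB: VB² = 8² + 8² − 2·8·8·cos(60°) = 64, so VB = 8.
Step 2: By the inverse law of cosines on triangle BVU: cos(∠BVU) = (8² + 8² − 8²) / (2·8·8) = 64/128 = 0.5, so ∠BVU = 60°.

Therefore, the measure of angle ∠BVU = 60°.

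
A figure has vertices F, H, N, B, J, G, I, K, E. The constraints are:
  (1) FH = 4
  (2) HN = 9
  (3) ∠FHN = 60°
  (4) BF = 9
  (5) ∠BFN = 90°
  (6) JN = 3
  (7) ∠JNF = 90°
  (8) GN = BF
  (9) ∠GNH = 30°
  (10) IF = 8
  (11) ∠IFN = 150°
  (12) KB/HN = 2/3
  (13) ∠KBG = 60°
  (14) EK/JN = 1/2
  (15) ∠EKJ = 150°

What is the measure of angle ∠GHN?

From the given relations: GN = BF = 9.
Step 1: By the law of cosines on triangle HNG: HG² = 9² + 9² − 2·9·9·cos(30°) = 21.7, so HG ≈ 4.66.
Step 2: By the inverse law of cosines on triangle GHN: cos(∠GHN) = (4.66² + 9² − 9²) / (2·4.66·9) = 21.7/83.86 = 0.2588, so ∠GHN = 75°.

Therefore, the measure of angle ∠GHN = 75°.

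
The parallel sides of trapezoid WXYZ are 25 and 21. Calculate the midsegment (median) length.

The midsegment (median) of a trapezoid connects the midpoints of the non-parallel sides.
Its length is the average of the two bases: (25 + 21) / 2 = 23.

23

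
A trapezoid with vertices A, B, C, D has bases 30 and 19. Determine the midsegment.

The midsegment (median) of a trapezoid connects the midpoints of the non-parallel sides.
Its length is the average of the two bases: (30 + 19) / 2 = 49/2.

49/2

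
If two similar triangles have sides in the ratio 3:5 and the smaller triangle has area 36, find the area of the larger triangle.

The ratio of areas of similar triangles = (side ratio)^2.
Side ratio = 3:5, so area ratio = 9:25.
Area of the larger triangle / Area of the smaller triangle = 25/9
Area of the larger triangle = 36 * 25/9 = 100

100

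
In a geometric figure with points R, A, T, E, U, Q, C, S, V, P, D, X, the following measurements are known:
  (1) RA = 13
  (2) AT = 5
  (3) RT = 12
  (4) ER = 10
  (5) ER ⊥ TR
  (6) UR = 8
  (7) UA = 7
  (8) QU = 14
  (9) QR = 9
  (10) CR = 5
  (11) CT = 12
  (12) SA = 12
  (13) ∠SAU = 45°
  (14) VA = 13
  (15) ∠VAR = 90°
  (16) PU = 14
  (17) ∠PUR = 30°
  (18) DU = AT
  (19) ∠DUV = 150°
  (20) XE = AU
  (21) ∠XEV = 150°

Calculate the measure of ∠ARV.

Step 1: By the law of cosines on triangle RAV: RV² = 13² + 13² − 2·13·13·cos(90°) = 338, so RV = 13·√2.
Step 2: By the inverse law of cosines on triangle ARV: cos(∠ARV) = (13² + (13·√2)² − 13²) / (2·13·13·√2) = 338/478 = 0.7071, so ∠ARV = 45°.

Therefore, the measure of angle ∠ARV = 45°.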